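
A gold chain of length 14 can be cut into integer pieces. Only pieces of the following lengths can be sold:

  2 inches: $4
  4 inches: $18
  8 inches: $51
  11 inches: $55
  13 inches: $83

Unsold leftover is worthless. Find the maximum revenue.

83

Consider every possible first cut. f[k] is the best of p[i]+f[k−i] over all sellable i≤k.
f[1] = 0
f[2] = 4
f[3] = 4
f[4] = 18
f[5] = 18
f[6] = 22  (first piece 2, then f[4]=18)
f[7] = 22
f[8] = 51
f[9] = 51
f[10] = 55  (first piece 2, then f[8]=51)
f[11] = 55
f[12] = 69  (first piece 4, then f[8]=51)
f[13] = 83
f[14] = 83
One optimal cutting: pieces 13 with 1 inch of scrap → $83.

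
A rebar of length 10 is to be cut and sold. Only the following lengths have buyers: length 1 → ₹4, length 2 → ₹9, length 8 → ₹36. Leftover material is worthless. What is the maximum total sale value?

45

Consider every possible first cut. r[k] is the best of p[i]+r[k−i] over all sellable i≤k.
r[1] = 4
r[2] = 9
r[3] = 13  (first piece 1, then r[2]=9)
r[4] = 18  (first piece 2, then r[2]=9)
r[5] = 22  (first piece 1, then r[4]=18)
r[6] = 27  (first piece 2, then r[4]=18)
r[7] = 31  (first piece 1, then r[6]=27)
r[8] = 36  (first piece 2, then r[6]=27)
r[9] = 40  (first piece 1, then r[8]=36)
r[10] = 45  (first piece 2, then r[8]=36)
One optimal cutting: 2 + 2 + 2 + 2 + 2 → ₹45.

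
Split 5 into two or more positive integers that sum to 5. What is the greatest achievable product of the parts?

6

Let f[k] be the best product for length k (with at least one cut). For each first piece i, the rest contributes max(k−i, f[k−i]).
f[2] = 1*max(1,0) = 1*1 = 1
f[3] = 1*max(2,1) = 1*2 = 2
f[4] = 2*max(2,1) = 2*2 = 4
f[5] = 2*max(3,2) = 2*3 = 6
One optimal split: 3 + 2; product 3*2 = 6.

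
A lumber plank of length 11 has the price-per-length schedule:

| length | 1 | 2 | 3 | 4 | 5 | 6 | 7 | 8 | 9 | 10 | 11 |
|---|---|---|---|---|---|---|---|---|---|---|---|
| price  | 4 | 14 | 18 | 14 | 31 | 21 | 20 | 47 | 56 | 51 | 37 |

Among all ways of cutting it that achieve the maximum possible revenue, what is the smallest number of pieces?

5

Let r[k] be the best obtainable value from length k. For each k, try every first piece i and keep the best of price[i] + r[k−i].
r[1] = 4
r[2] = max(4+4, 14+0) = 14
r[3] = max(4+14, 14+4, 18+0) = 18
r[4] = max(4+18, 14+14, 18+4, 14+0) = 28
r[5] = max(4+28, 14+18, 18+14, 14+4, 31+0) = 32
r[6] = max(4+32, 14+28, 18+18, 14+14, 31+4, 21+0) = 42
r[7] = max(4+42, 14+32, 18+28, …, 21+4, 20+0) = 46
r[8] = max(4+46, 14+42, 18+32, …, 20+4, 47+0) = 56
r[9] = max(4+56, 14+46, 18+42, …, 47+4, 56+0) = 60
r[10] = max(4+60, 14+56, 18+46, …, 56+4, 51+0) = 70
r[11] = max(4+70, 14+60, 18+56, …, 51+4, 37+0) = 74
Maximum revenue is $74.
Now minimize piece count subject to staying optimal: for each k, pieces[k] = 1 + min over i with p[i]+r[k−i]=r[k] of pieces[k−i].
pieces[8] = 4
pieces[9] = 4
pieces[10] = 5
pieces[11] = 5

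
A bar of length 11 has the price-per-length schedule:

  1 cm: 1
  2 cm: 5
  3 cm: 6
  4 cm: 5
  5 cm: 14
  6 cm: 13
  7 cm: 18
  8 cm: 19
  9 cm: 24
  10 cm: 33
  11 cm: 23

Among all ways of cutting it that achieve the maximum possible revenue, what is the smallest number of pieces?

2

Consider every possible first cut. r[k] is the best of p[i]+r[k−i] over all sellable i≤k.
r[1] = 1
r[2] = max(1+1, 5+0) = 5
r[3] = max(1+5, 5+1, 6+0) = 6
r[4] = max(1+6, 5+5, 6+1, 5+0) = 10
r[5] = max(1+10, 5+6, 6+5, 5+1, 14+0) = 14
r[6] = max(1+14, 5+10, 6+6, 5+5, 14+1, 13+0) = 15
r[7] = max(1+15, 5+14, 6+10, …, 13+1, 18+0) = 19
r[8] = max(1+19, 5+15, 6+14, …, 18+1, 19+0) = 20
r[9] = max(1+20, 5+19, 6+15, …, 19+1, 24+0) = 24
r[10] = max(1+24, 5+20, 6+19, …, 24+1, 33+0) = 33
r[11] = max(1+33, 5+24, 6+20, …, 33+1, 23+0) = 34
Maximum revenue is 34.
Now minimize piece count subject to staying optimal: for each k, pieces[k] = 1 + min over i with p[i]+r[k−i]=r[k] of pieces[k−i].
pieces[8] = 2
pieces[9] = 1
pieces[10] = 1
pieces[11] = 2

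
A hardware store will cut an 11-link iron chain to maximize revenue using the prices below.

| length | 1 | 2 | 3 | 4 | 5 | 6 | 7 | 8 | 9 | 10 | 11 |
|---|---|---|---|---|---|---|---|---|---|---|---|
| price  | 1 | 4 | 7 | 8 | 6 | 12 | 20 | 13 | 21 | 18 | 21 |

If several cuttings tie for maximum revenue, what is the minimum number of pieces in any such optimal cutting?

2

Build r[k] bottom-up: r[k] = max over allowed piece i of (p[i] + r[k−i]).
r[1] = 1
r[2] = 4
r[3] = 7
r[4] = 8  (first piece 1, then r[3]=7)
r[5] = 11  (first piece 2, then r[3]=7)
r[6] = 14  (first piece 3, then r[3]=7)
r[7] = 20
r[8] = 21  (first piece 1, then r[7]=20)
r[9] = 24  (first piece 2, then r[7]=20)
r[10] = 27  (first piece 3, then r[7]=20)
r[11] = 28  (first piece 1, then r[10]=27)
Maximum revenue is $28.
Now minimize piece count subject to staying optimal: for each k, pieces[k] = 1 + min over i with p[i]+r[k−i]=r[k] of pieces[k−i].
pieces[8] = 2
pieces[9] = 2
pieces[10] = 2
pieces[11] = 2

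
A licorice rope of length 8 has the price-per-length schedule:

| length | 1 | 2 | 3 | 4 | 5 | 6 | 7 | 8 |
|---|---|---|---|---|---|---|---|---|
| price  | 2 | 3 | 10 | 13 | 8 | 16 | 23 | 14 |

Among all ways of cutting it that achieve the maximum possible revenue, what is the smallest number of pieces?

2

Build r[k] bottom-up: r[k] = max over allowed piece i of (p[i] + r[k−i]).
r[1] = 2
r[2] = 4  (first piece 1, then r[1]=2)
r[3] = 10
r[4] = 13
r[5] = 15  (first piece 1, then r[4]=13)
r[6] = 20  (first piece 3, then r[3]=10)
r[7] = 23  (first piece 3, then r[4]=13)
r[8] = 26  (first piece 4, then r[4]=13)
Maximum revenue is ¢26.
Now minimize piece count subject to staying optimal: for each k, pieces[k] = 1 + min over i with p[i]+r[k−i]=r[k] of pieces[k−i].
pieces[5] = 2
pieces[6] = 2
pieces[7] = 1
pieces[8] = 2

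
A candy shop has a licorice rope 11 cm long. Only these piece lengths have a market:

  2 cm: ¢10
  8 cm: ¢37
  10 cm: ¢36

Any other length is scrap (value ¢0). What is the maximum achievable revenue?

Consider every possible first cut. f[k] is the best of p[i]+f[k−i] over all sellable i≤k.
f[1] = 0
f[2] = 10
f[3] = 10
f[4] = 20  (first piece 2, then f[2]=10)
f[5] = 20
f[6] = 30  (first piece 2, then f[4]=20)
f[7] = 30
f[8] = max(10+30, 37+0) = 40
f[9] = max(10+30, 37+0) = 40
f[10] = max(10+40, 37+10, 36+0) = 50
f[11] = max(10+40, 37+10, 36+0) = 50
One optimal cutting: pieces 2 + 2 + 2 + 2 + 2 with 1 cm of scrap → ¢50.

50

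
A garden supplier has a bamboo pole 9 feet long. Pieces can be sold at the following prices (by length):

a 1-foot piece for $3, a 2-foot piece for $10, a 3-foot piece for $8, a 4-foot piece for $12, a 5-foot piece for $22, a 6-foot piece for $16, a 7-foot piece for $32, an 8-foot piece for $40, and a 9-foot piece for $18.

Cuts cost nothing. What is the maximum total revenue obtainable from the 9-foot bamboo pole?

43

Consider every possible first cut. r[k] is the best of p[i]+r[k−i] over all sellable i≤k.
r[1] = 3
r[2] = 10
r[3] = 13  (first piece 1, then r[2]=10)
r[4] = 20  (first piece 2, then r[2]=10)
r[5] = 23  (first piece 1, then r[4]=20)
r[6] = 30  (first piece 2, then r[4]=20)
r[7] = 33  (first piece 1, then r[6]=30)
r[8] = 40  (first piece 2, then r[6]=30)
r[9] = 43  (first piece 1, then r[8]=40)
One optimal cutting: 2 + 2 + 2 + 2 + 1 → $10 + $10 + $10 + $10 + $3 = $43.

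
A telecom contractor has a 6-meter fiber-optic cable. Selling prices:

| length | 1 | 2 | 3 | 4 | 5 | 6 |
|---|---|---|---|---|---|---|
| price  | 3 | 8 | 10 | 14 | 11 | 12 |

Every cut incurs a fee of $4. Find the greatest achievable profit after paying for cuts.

Let v[k] be the best obtainable value from length k. For each k, try every first piece i and keep the best of price[i] + v[k−i] minus the 4 cut fee when i<k.
v[1] = 3
v[2] = max(3+3-4, 8+0) = 8
v[3] = max(3+8-4, 8+3-4, 10+0) = 10
v[4] = max(3+10-4, 8+8-4, 10+3-4, 14+0) = 14
v[5] = max(3+14-4, 8+10-4, 10+8-4, 14+3-4, 11+0) = 14
v[6] = max(3+14-4, 8+14-4, 10+10-4, 14+8-4, 11+3-4, 12+0) = 18
One optimal plan: pieces 4 + 2 (1 cut) → $22 − $4 = $18.

18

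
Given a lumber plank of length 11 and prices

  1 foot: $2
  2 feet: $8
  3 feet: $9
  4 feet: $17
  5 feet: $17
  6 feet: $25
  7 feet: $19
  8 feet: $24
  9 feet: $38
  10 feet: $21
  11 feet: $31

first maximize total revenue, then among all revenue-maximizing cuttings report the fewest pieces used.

2

Build r[k] bottom-up: r[k] = max over allowed piece i of (p[i] + r[k−i]).
r[1] = 2
r[2] = 8
r[3] = 10  (first piece 1, then r[2]=8)
r[4] = 17
r[5] = 19  (first piece 1, then r[4]=17)
r[6] = 25  (first piece 2, then r[4]=17)
r[7] = 27  (first piece 1, then r[6]=25)
r[8] = 34  (first piece 4, then r[4]=17)
r[9] = 38
r[10] = 42  (first piece 2, then r[8]=34)
r[11] = 46  (first piece 2, then r[9]=38)
Maximum revenue is $46.
Now minimize piece count subject to staying optimal: for each k, pieces[k] = 1 + min over i with p[i]+r[k−i]=r[k] of pieces[k−i].
pieces[8] = 2
pieces[9] = 1
pieces[10] = 2
pieces[11] = 2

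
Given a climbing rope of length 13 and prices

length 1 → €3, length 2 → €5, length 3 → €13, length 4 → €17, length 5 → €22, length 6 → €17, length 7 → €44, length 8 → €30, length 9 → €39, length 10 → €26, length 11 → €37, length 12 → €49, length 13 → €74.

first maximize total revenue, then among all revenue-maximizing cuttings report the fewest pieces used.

1

Build r[k] bottom-up: r[k] = max over allowed piece i of (p[i] + r[k−i]).
r[1] = 3
r[2] = max(3+3, 5+0) = 6
r[3] = max(3+6, 5+3, 13+0) = 13
r[4] = max(3+13, 5+6, 13+3, 17+0) = 17
r[5] = max(3+17, 5+13, 13+6, 17+3, 22+0) = 22
r[6] = max(3+22, 5+17, 13+13, 17+6, 22+3, 17+0) = 26
r[7] = max(3+26, 5+22, 13+17, …, 17+3, 44+0) = 44
r[8] = max(3+44, 5+26, 13+22, …, 44+3, 30+0) = 47
r[9] = max(3+47, 5+44, 13+26, …, 30+3, 39+0) = 50
r[10] = max(3+50, 5+47, 13+44, …, 39+3, 26+0) = 57
r[11] = max(3+57, 5+50, 13+47, …, 26+3, 37+0) = 61
r[12] = max(3+61, 5+57, 13+50, …, 37+3, 49+0) = 66
r[13] = max(3+66, 5+61, 13+57, …, 49+3, 74+0) = 74
Maximum revenue is €74.
Now minimize piece count subject to staying optimal: for each k, pieces[k] = 1 + min over i with p[i]+r[k−i]=r[k] of pieces[k−i].
pieces[10] = 2
pieces[11] = 2
pieces[12] = 2
pieces[13] = 1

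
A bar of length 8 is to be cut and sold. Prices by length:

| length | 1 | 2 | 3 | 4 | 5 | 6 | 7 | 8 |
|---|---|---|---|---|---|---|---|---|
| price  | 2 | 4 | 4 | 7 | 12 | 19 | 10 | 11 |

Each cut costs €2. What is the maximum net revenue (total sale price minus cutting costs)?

21

Build v[k] bottom-up: v[k] = max over allowed piece i of (p[i] + v[k−i]) − 2 per cut.
v[1] = 2
v[2] = max(2+2-2, 4+0) = 4
v[3] = max(2+4-2, 4+2-2, 4+0) = 4
v[4] = max(2+4-2, 4+4-2, 4+2-2, 7+0) = 7
v[5] = max(2+7-2, 4+4-2, 4+4-2, 7+2-2, 12+0) = 12
v[6] = max(2+12-2, 4+7-2, 4+4-2, 7+4-2, 12+2-2, 19+0) = 19
v[7] = max(2+19-2, 4+12-2, 4+7-2, …, 19+2-2, 10+0) = 19
v[8] = max(2+19-2, 4+19-2, 4+12-2, …, 10+2-2, 11+0) = 21
One optimal plan: pieces 6 + 2 (1 cut) → €23 − €2 = €21.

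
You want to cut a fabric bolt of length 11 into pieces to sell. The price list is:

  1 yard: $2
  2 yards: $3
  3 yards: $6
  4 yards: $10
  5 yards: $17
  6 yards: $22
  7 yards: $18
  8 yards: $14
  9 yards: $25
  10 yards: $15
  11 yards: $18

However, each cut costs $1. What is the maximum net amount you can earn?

Build v[k] bottom-up: v[k] = max over allowed piece i of (p[i] + v[k−i]) − 1 per cut.
v[1] = 2
v[2] = 3  (first piece 1, then v[1]=2)
v[3] = 6
v[4] = 10
v[5] = 17
v[6] = 22
v[7] = 23  (first piece 1, then v[6]=22)
v[8] = 24  (first piece 1, then v[7]=23)
v[9] = 27  (first piece 3, then v[6]=22)
v[10] = 33  (first piece 5, then v[5]=17)
v[11] = 38  (first piece 5, then v[6]=22)
One optimal plan: pieces 6 + 5 (1 cut) → $39 − $1 = $38.

38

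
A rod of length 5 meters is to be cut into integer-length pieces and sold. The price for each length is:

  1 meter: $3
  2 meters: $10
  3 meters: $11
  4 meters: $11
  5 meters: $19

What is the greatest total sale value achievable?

Let v[k] be the best obtainable value from length k. For each k, try every first piece i and keep the best of price[i] + v[k−i].
v[1] = 3
v[2] = 10
v[3] = 13  (first piece 1, then v[2]=10)
v[4] = 20  (first piece 2, then v[2]=10)
v[5] = 23  (first piece 1, then v[4]=20)
One optimal cutting: 2 + 2 + 1 → $10 + $10 + $3 = $23.

23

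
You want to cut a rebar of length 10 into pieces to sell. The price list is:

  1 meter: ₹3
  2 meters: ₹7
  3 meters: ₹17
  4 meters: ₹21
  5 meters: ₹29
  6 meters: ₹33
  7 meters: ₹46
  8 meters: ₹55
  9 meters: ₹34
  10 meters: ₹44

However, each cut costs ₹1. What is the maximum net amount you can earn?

62

Build v[k] bottom-up: v[k] = max over allowed piece i of (p[i] + v[k−i]) − 1 per cut.
v[1] = 3
v[2] = 7
v[3] = 17
v[4] = 21
v[5] = 29
v[6] = 33  (first piece 3, then v[3]=17)
v[7] = 46
v[8] = 55
v[9] = 57  (first piece 1, then v[8]=55)
v[10] = 62  (first piece 3, then v[7]=46)
One optimal plan: pieces 7 + 3 (1 cut) → ₹63 − ₹1 = ₹62.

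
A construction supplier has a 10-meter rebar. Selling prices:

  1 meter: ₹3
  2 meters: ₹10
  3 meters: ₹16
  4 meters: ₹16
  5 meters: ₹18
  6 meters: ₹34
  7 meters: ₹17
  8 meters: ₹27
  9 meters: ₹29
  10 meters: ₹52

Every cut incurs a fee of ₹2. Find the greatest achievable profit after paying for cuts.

Build net[k] bottom-up: net[k] = max over allowed piece i of (p[i] + net[k−i]) − 2 per cut.
net[1] = 3
net[2] = 10
net[3] = 16
net[4] = 18  (first piece 2, then net[2]=10)
net[5] = 24  (first piece 2, then net[3]=16)
net[6] = 34
net[7] = 35  (first piece 1, then net[6]=34)
net[8] = 42  (first piece 2, then net[6]=34)
net[9] = 48  (first piece 3, then net[6]=34)
net[10] = 52
Best is to make no cuts and sell whole for ₹52.

52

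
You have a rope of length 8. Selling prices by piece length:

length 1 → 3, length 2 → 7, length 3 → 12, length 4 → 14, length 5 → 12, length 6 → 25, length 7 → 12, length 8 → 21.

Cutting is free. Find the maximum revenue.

Let best[k] be the best obtainable value from length k. For each k, try every first piece i and keep the best of price[i] + best[k−i].
best[1] = 3
best[2] = 7
best[3] = 12
best[4] = 15  (first piece 1, then best[3]=12)
best[5] = 19  (first piece 2, then best[3]=12)
best[6] = 25
best[7] = 28  (first piece 1, then best[6]=25)
best[8] = 32  (first piece 2, then best[6]=25)
One optimal cutting: 6 + 2 → 25 + 7 = 32.

32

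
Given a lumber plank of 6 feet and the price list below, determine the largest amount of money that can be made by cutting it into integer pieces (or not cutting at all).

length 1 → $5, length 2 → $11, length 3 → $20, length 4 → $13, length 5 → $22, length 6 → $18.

40

Let R[k] be the best obtainable value from length k. For each k, try every first piece i and keep the best of price[i] + R[k−i].
R[1] = 5
R[2] = max(5+5, 11+0) = 11
R[3] = max(5+11, 11+5, 20+0) = 20
R[4] = max(5+20, 11+11, 20+5, 13+0) = 25
R[5] = max(5+25, 11+20, 20+11, 13+5, 22+0) = 31
R[6] = max(5+31, 11+25, 20+20, 13+11, 22+5, 18+0) = 40
One optimal cutting: 3 + 3 → $20 + $20 = $40.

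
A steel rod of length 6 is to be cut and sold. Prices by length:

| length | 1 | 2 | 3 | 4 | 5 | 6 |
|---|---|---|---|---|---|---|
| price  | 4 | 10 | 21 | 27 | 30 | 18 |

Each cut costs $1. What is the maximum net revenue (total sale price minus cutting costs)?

Let net[k] be the best obtainable value from length k. For each k, try every first piece i and keep the best of price[i] + net[k−i] minus the 1 cut fee when i<k.
net[1] = 4
net[2] = max(4+4-1, 10+0) = 10
net[3] = max(4+10-1, 10+4-1, 21+0) = 21
net[4] = max(4+21-1, 10+10-1, 21+4-1, 27+0) = 27
net[5] = max(4+27-1, 10+21-1, 21+10-1, 27+4-1, 30+0) = 30
net[6] = max(4+30-1, 10+27-1, 21+21-1, 27+10-1, 30+4-1, 18+0) = 41
One optimal plan: pieces 3 + 3 (1 cut) → $42 − $1 = $41.

41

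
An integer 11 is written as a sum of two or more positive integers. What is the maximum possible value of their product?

54

Define P[k] = max over 1≤i<k of i · max(k−i, P[k−i]); the inner max lets the remainder stay uncut if that's better.
P[2] = 1*max(1,0) = 1*1 = 1
P[3] = max(1*2, 2*1) = 2
P[4] = max(1*3, 2*2, 3*1) = 4
P[5] = max(1*4, 2*3, 3*2, 4*1) = 6
P[6] = max(1*6, 2*4, 3*3, 4*2, 5*1) = 9
P[7] = max(1*9, 2*6, 3*4, 4*3, 5*2, 6*1) = 12
P[8] = max(1*12, 2*9, 3*6, …, 6*2, 7*1) = 18
P[9] = max(1*18, 2*12, 3*9, …, 7*2, 8*1) = 27
P[10] = max(1*27, 2*18, 3*12, …, 8*2, 9*1) = 36
P[11] = max(1*36, 2*27, 3*18, …, 9*2, 10*1) = 54
One optimal split: 3 + 3 + 3 + 2; product 3*3*3*2 = 54.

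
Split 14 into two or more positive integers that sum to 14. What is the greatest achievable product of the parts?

162

Fill P[k] for k=2..14: at each k try every first piece i and multiply by the better of (k−i) uncut or P[k−i].
P[2] = 1×max(1,0) = 1×1 = 1
P[3] = 1×max(2,1) = 1×2 = 2
P[4] = 2×max(2,1) = 2×2 = 4
P[5] = 2×max(3,2) = 2×3 = 6
P[6] = 3×max(3,2) = 3×3 = 9
P[7] = 2×max(5,6) = 2×6 = 12
P[8] = 2×max(6,9) = 2×9 = 18
P[9] = 3×max(6,9) = 3×9 = 27
P[10] = 2×max(8,18) = 2×18 = 36
P[11] = 2×max(9,27) = 2×27 = 54
P[12] = 3×max(9,27) = 3×27 = 81
P[13] = 2×max(11,54) = 2×54 = 108
P[14] = 2×max(12,81) = 2×81 = 162
One optimal split: 3 + 3 + 3 + 3 + 2; product 3×3×3×3×2 = 162.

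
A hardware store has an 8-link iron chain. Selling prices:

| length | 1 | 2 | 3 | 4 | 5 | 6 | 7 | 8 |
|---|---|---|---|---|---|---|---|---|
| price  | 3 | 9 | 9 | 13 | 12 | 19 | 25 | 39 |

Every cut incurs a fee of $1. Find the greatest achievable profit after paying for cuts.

Build r[k] bottom-up: r[k] = max over allowed piece i of (p[i] + r[k−i]) − 1 per cut.
r[1] = 3
r[2] = 9
r[3] = 11  (first piece 1, then r[2]=9)
r[4] = 17  (first piece 2, then r[2]=9)
r[5] = 19  (first piece 1, then r[4]=17)
r[6] = 25  (first piece 2, then r[4]=17)
r[7] = 27  (first piece 1, then r[6]=25)
r[8] = 39
Best is to make no cuts and sell whole for $39.

39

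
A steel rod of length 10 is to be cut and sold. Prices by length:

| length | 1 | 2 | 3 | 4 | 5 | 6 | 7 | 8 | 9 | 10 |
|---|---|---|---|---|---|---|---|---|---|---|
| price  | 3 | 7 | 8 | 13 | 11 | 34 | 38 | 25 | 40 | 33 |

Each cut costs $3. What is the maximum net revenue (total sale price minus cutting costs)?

Build net[k] bottom-up: net[k] = max over allowed piece i of (p[i] + net[k−i]) − 3 per cut.
net[1] = 3
net[2] = max(3+3-3, 7+0) = 7
net[3] = max(3+7-3, 7+3-3, 8+0) = 8
net[4] = max(3+8-3, 7+7-3, 8+3-3, 13+0) = 13
net[5] = max(3+13-3, 7+8-3, 8+7-3, 13+3-3, 11+0) = 13
net[6] = max(3+13-3, 7+13-3, 8+8-3, 13+7-3, 11+3-3, 34+0) = 34
net[7] = max(3+34-3, 7+13-3, 8+13-3, …, 34+3-3, 38+0) = 38
net[8] = max(3+38-3, 7+34-3, 8+13-3, …, 38+3-3, 25+0) = 38
net[9] = max(3+38-3, 7+38-3, 8+34-3, …, 25+3-3, 40+0) = 42
net[10] = max(3+42-3, 7+38-3, 8+38-3, …, 40+3-3, 33+0) = 44
One optimal plan: pieces 6 + 4 (1 cut) → $47 − $3 = $44.

44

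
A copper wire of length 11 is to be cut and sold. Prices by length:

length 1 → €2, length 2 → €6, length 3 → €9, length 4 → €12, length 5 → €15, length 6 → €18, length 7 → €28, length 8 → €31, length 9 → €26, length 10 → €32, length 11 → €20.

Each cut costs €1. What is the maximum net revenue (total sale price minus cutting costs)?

39

Build v[k] bottom-up: v[k] = max over allowed piece i of (p[i] + v[k−i]) − 1 per cut.
v[1] = 2
v[2] = max(2+2-1, 6+0) = 6
v[3] = max(2+6-1, 6+2-1, 9+0) = 9
v[4] = max(2+9-1, 6+6-1, 9+2-1, 12+0) = 12
v[5] = max(2+12-1, 6+9-1, 9+6-1, 12+2-1, 15+0) = 15
v[6] = max(2+15-1, 6+12-1, 9+9-1, 12+6-1, 15+2-1, 18+0) = 18
v[7] = max(2+18-1, 6+15-1, 9+12-1, …, 18+2-1, 28+0) = 28
v[8] = max(2+28-1, 6+18-1, 9+15-1, …, 28+2-1, 31+0) = 31
v[9] = max(2+31-1, 6+28-1, 9+18-1, …, 31+2-1, 26+0) = 33
v[10] = max(2+33-1, 6+31-1, 9+28-1, …, 26+2-1, 32+0) = 36
v[11] = max(2+36-1, 6+33-1, 9+31-1, …, 32+2-1, 20+0) = 39
One optimal plan: pieces 8 + 3 (1 cut) → €40 − €1 = €39.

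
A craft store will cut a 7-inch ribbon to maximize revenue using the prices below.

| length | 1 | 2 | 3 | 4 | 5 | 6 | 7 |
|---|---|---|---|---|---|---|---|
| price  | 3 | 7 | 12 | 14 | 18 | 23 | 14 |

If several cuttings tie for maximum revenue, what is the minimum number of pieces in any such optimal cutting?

3

Let r[k] be the best obtainable value from length k. For each k, try every first piece i and keep the best of price[i] + r[k−i].
r[1] = 3
r[2] = max(3+3, 7+0) = 7
r[3] = max(3+7, 7+3, 12+0) = 12
r[4] = max(3+12, 7+7, 12+3, 14+0) = 15
r[5] = max(3+15, 7+12, 12+7, 14+3, 18+0) = 19
r[6] = max(3+19, 7+15, 12+12, 14+7, 18+3, 23+0) = 24
r[7] = max(3+24, 7+19, 12+15, …, 23+3, 14+0) = 27
Maximum revenue is ¢27.
Now minimize piece count subject to staying optimal: for each k, pieces[k] = 1 + min over i with p[i]+r[k−i]=r[k] of pieces[k−i].
pieces[4] = 2
pieces[5] = 2
pieces[6] = 2
pieces[7] = 3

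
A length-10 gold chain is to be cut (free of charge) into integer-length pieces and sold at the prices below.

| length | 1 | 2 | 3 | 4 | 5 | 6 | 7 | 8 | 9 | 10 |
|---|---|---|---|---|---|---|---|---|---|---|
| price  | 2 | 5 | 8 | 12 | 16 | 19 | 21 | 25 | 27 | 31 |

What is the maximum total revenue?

Let v[k] be the best obtainable value from length k. For each k, try every first piece i and keep the best of price[i] + v[k−i].
v[1] = 2
v[2] = max(2+2, 5+0) = 5
v[3] = max(2+5, 5+2, 8+0) = 8
v[4] = max(2+8, 5+5, 8+2, 12+0) = 12
v[5] = max(2+12, 5+8, 8+5, 12+2, 16+0) = 16
v[6] = max(2+16, 5+12, 8+8, 12+5, 16+2, 19+0) = 19
v[7] = max(2+19, 5+16, 8+12, …, 19+2, 21+0) = 21
v[8] = max(2+21, 5+19, 8+16, …, 21+2, 25+0) = 25
v[9] = max(2+25, 5+21, 8+19, …, 25+2, 27+0) = 28
v[10] = max(2+28, 5+25, 8+21, …, 27+2, 31+0) = 32
One optimal cutting: 5 + 5 → $16 + $16 = $32.

32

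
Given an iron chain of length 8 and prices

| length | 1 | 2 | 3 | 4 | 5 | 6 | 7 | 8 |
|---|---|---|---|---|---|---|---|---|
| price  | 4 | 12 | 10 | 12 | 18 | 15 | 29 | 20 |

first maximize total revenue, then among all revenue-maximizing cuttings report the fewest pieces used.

Consider every possible first cut. r[k] is the best of p[i]+r[k−i] over all sellable i≤k.
r[1] = 4
r[2] = 12
r[3] = 16  (first piece 1, then r[2]=12)
r[4] = 24  (first piece 2, then r[2]=12)
r[5] = 28  (first piece 1, then r[4]=24)
r[6] = 36  (first piece 2, then r[4]=24)
r[7] = 40  (first piece 1, then r[6]=36)
r[8] = 48  (first piece 2, then r[6]=36)
Maximum revenue is $48.
Now minimize piece count subject to staying optimal: for each k, pieces[k] = 1 + min over i with p[i]+r[k−i]=r[k] of pieces[k−i].
pieces[5] = 3
pieces[6] = 3
pieces[7] = 4
pieces[8] = 4

4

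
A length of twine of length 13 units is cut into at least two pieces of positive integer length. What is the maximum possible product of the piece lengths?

Let P[k] be the best product for length k (with at least one cut). For each first piece i, the rest contributes max(k−i, P[k−i]).
P[2] = 1*max(1,0) = 1*1 = 1
P[3] = 1*max(2,1) = 1*2 = 2
P[4] = 2*max(2,1) = 2*2 = 4
P[5] = 2*max(3,2) = 2*3 = 6
P[6] = 3*max(3,2) = 3*3 = 9
P[7] = 2*max(5,6) = 2*6 = 12
P[8] = 2*max(6,9) = 2*9 = 18
P[9] = 3*max(6,9) = 3*9 = 27
P[10] = 2*max(8,18) = 2*18 = 36
P[11] = 2*max(9,27) = 2*27 = 54
P[12] = 3*max(9,27) = 3*27 = 81
P[13] = 2*max(11,54) = 2*54 = 108
One optimal split: 3 + 3 + 3 + 2 + 2; product 3*3*3*2*2 = 108.

108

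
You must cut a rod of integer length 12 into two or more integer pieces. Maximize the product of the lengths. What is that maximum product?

81

Define prod[k] = max over 1≤i<k of i · max(k−i, prod[k−i]); the inner max lets the remainder stay uncut if that's better.
prod[2] = 1×max(1,0) = 1×1 = 1
prod[3] = max(1×2, 2×1) = 2
prod[4] = max(1×3, 2×2, 3×1) = 4
prod[5] = max(1×4, 2×3, 3×2, 4×1) = 6
prod[6] = max(1×6, 2×4, 3×3, 4×2, 5×1) = 9
prod[7] = max(1×9, 2×6, 3×4, 4×3, 5×2, 6×1) = 12
prod[8] = max(1×12, 2×9, 3×6, …, 6×2, 7×1) = 18
prod[9] = max(1×18, 2×12, 3×9, …, 7×2, 8×1) = 27
prod[10] = max(1×27, 2×18, 3×12, …, 8×2, 9×1) = 36
prod[11] = max(1×36, 2×27, 3×18, …, 9×2, 10×1) = 54
prod[12] = max(1×54, 2×36, 3×27, …, 10×2, 11×1) = 81
One optimal split: 3 + 3 + 3 + 3; product 3×3×3×3 = 81.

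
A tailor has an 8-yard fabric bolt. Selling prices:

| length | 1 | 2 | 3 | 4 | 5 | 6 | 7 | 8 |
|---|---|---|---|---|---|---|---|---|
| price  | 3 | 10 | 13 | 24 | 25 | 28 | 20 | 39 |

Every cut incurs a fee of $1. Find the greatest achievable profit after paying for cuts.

Let net[k] be the best obtainable value from length k. For each k, try every first piece i and keep the best of price[i] + net[k−i] minus the 1 cut fee when i<k.
net[1] = 3
net[2] = max(3+3-1, 10+0) = 10
net[3] = max(3+10-1, 10+3-1, 13+0) = 13
net[4] = max(3+13-1, 10+10-1, 13+3-1, 24+0) = 24
net[5] = max(3+24-1, 10+13-1, 13+10-1, 24+3-1, 25+0) = 26
net[6] = max(3+26-1, 10+24-1, 13+13-1, 24+10-1, 25+3-1, 28+0) = 33
net[7] = max(3+33-1, 10+26-1, 13+24-1, …, 28+3-1, 20+0) = 36
net[8] = max(3+36-1, 10+33-1, 13+26-1, …, 20+3-1, 39+0) = 47
One optimal plan: pieces 4 + 4 (1 cut) → $48 − $1 = $47.

47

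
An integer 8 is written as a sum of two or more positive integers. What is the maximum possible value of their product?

18

Let m[k] be the best product for length k (with at least one cut). For each first piece i, the rest contributes max(k−i, m[k−i]).
m[2] = 1×max(1,0) = 1×1 = 1
m[3] = 1×max(2,1) = 1×2 = 2
m[4] = 2×max(2,1) = 2×2 = 4
m[5] = 2×max(3,2) = 2×3 = 6
m[6] = 3×max(3,2) = 3×3 = 9
m[7] = 2×max(5,6) = 2×6 = 12
m[8] = 2×max(6,9) = 2×9 = 18
One optimal split: 3 + 3 + 2; product 3×3×2 = 18.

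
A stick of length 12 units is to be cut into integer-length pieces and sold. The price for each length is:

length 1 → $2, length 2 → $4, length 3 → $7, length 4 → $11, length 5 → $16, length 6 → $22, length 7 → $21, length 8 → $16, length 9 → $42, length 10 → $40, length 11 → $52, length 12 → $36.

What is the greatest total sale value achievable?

54

Consider every possible first cut. r[k] is the best of p[i]+r[k−i] over all sellable i≤k.
r[1] = 2
r[2] = 4  (first piece 1, then r[1]=2)
r[3] = 7
r[4] = 11
r[5] = 16
r[6] = 22
r[7] = 24  (first piece 1, then r[6]=22)
r[8] = 26  (first piece 1, then r[7]=24)
r[9] = 42
r[10] = 44  (first piece 1, then r[9]=42)
r[11] = 52
r[12] = 54  (first piece 1, then r[11]=52)
One optimal cutting: 11 + 1 → $52 + $2 = $54.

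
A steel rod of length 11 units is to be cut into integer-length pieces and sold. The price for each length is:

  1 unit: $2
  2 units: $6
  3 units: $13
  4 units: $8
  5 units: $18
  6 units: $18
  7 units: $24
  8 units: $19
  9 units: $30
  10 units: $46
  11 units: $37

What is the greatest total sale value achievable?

Let best[k] be the best obtainable value from length k. For each k, try every first piece i and keep the best of price[i] + best[k−i].
best[1] = 2
best[2] = 6
best[3] = 13
best[4] = 15  (first piece 1, then best[3]=13)
best[5] = 19  (first piece 2, then best[3]=13)
best[6] = 26  (first piece 3, then best[3]=13)
best[7] = 28  (first piece 1, then best[6]=26)
best[8] = 32  (first piece 2, then best[6]=26)
best[9] = 39  (first piece 3, then best[6]=26)
best[10] = 46
best[11] = 48  (first piece 1, then best[10]=46)
One optimal cutting: 10 + 1 → $46 + $2 = $48.

48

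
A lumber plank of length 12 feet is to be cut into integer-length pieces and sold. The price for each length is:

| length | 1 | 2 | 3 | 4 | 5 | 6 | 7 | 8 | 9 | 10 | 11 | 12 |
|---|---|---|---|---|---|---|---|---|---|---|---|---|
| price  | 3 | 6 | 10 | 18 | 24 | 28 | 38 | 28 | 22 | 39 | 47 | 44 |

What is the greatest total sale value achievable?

62

Build best[k] bottom-up: best[k] = max over allowed piece i of (p[i] + best[k−i]).
best[1] = 3
best[2] = 6  (first piece 1, then best[1]=3)
best[3] = 10
best[4] = 18
best[5] = 24
best[6] = 28
best[7] = 38
best[8] = 41  (first piece 1, then best[7]=38)
best[9] = 44  (first piece 1, then best[8]=41)
best[10] = 48  (first piece 3, then best[7]=38)
best[11] = 56  (first piece 4, then best[7]=38)
best[12] = 62  (first piece 5, then best[7]=38)
One optimal cutting: 7 + 5 → $38 + $24 = $62.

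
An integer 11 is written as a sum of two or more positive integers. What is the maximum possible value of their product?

54

Fill P[k] for k=2..11: at each k try every first piece i and multiply by the better of (k−i) uncut or P[k−i].
P[2] = 1*max(1,0) = 1*1 = 1
P[3] = 1*max(2,1) = 1*2 = 2
P[4] = 2*max(2,1) = 2*2 = 4
P[5] = 2*max(3,2) = 2*3 = 6
P[6] = 3*max(3,2) = 3*3 = 9
P[7] = 2*max(5,6) = 2*6 = 12
P[8] = 2*max(6,9) = 2*9 = 18
P[9] = 3*max(6,9) = 3*9 = 27
P[10] = 2*max(8,18) = 2*18 = 36
P[11] = 2*max(9,27) = 2*27 = 54
One optimal split: 3 + 3 + 3 + 2; product 3*3*3*2 = 54.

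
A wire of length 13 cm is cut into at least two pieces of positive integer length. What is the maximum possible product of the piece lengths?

Define m[k] = max over 1≤i<k of i · max(k−i, m[k−i]); the inner max lets the remainder stay uncut if that's better.
m[2] = 1×max(1,0) = 1×1 = 1
m[3] = 1×max(2,1) = 1×2 = 2
m[4] = 2×max(2,1) = 2×2 = 4
m[5] = 2×max(3,2) = 2×3 = 6
m[6] = 3×max(3,2) = 3×3 = 9
m[7] = 2×max(5,6) = 2×6 = 12
m[8] = 2×max(6,9) = 2×9 = 18
m[9] = 3×max(6,9) = 3×9 = 27
m[10] = 2×max(8,18) = 2×18 = 36
m[11] = 2×max(9,27) = 2×27 = 54
m[12] = 3×max(9,27) = 3×27 = 81
m[13] = 2×max(11,54) = 2×54 = 108
One optimal split: 3 + 3 + 3 + 2 + 2; product 3×3×3×2×2 = 108.

108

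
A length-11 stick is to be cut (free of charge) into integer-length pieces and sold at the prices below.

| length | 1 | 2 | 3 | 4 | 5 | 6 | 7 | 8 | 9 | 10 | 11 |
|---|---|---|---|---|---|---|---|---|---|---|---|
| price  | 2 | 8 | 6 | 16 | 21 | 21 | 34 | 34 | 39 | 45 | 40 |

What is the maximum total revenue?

50

Consider every possible first cut. best[k] is the best of p[i]+best[k−i] over all sellable i≤k.
best[1] = 2
best[2] = max(2+2, 8+0) = 8
best[3] = max(2+8, 8+2, 6+0) = 10
best[4] = max(2+10, 8+8, 6+2, 16+0) = 16
best[5] = max(2+16, 8+10, 6+8, 16+2, 21+0) = 21
best[6] = max(2+21, 8+16, 6+10, 16+8, 21+2, 21+0) = 24
best[7] = max(2+24, 8+21, 6+16, …, 21+2, 34+0) = 34
best[8] = max(2+34, 8+24, 6+21, …, 34+2, 34+0) = 36
best[9] = max(2+36, 8+34, 6+24, …, 34+2, 39+0) = 42
best[10] = max(2+42, 8+36, 6+34, …, 39+2, 45+0) = 45
best[11] = max(2+45, 8+42, 6+36, …, 45+2, 40+0) = 50
One optimal cutting: 7 + 2 + 2 → €34 + €8 + €8 = €50.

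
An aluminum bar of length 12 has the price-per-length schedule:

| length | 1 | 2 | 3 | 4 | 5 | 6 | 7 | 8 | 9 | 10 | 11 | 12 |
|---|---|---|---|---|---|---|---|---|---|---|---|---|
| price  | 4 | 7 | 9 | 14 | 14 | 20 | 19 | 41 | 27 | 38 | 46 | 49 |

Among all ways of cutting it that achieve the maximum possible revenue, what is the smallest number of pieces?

5

Let r[k] be the best obtainable value from length k. For each k, try every first piece i and keep the best of price[i] + r[k−i].
r[1] = 4
r[2] = max(4+4, 7+0) = 8
r[3] = max(4+8, 7+4, 9+0) = 12
r[4] = max(4+12, 7+8, 9+4, 14+0) = 16
r[5] = max(4+16, 7+12, 9+8, 14+4, 14+0) = 20
r[6] = max(4+20, 7+16, 9+12, 14+8, 14+4, 20+0) = 24
r[7] = max(4+24, 7+20, 9+16, …, 20+4, 19+0) = 28
r[8] = max(4+28, 7+24, 9+20, …, 19+4, 41+0) = 41
r[9] = max(4+41, 7+28, 9+24, …, 41+4, 27+0) = 45
r[10] = max(4+45, 7+41, 9+28, …, 27+4, 38+0) = 49
r[11] = max(4+49, 7+45, 9+41, …, 38+4, 46+0) = 53
r[12] = max(4+53, 7+49, 9+45, …, 46+4, 49+0) = 57
Maximum revenue is $57.
Now minimize piece count subject to staying optimal: for each k, pieces[k] = 1 + min over i with p[i]+r[k−i]=r[k] of pieces[k−i].
pieces[9] = 2
pieces[10] = 3
pieces[11] = 4
pieces[12] = 5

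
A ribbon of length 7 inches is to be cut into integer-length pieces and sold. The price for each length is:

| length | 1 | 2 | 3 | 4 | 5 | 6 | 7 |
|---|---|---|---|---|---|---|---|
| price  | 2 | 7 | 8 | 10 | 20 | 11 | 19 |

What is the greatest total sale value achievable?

27

Build v[k] bottom-up: v[k] = max over allowed piece i of (p[i] + v[k−i]).
v[1] = 2
v[2] = 7
v[3] = 9  (first piece 1, then v[2]=7)
v[4] = 14  (first piece 2, then v[2]=7)
v[5] = 20
v[6] = 22  (first piece 1, then v[5]=20)
v[7] = 27  (first piece 2, then v[5]=20)
One optimal cutting: 5 + 2 → ¢20 + ¢7 = ¢27.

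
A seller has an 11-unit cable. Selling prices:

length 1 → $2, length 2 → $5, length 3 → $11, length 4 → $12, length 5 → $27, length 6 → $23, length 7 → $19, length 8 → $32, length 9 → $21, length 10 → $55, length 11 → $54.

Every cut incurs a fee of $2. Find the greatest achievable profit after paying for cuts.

Consider every possible first cut. r[k] is the best of p[i]+r[k−i] over all sellable i≤k, charging 2 whenever i<k.
r[1] = 2
r[2] = 5
r[3] = 11
r[4] = 12
r[5] = 27
r[6] = 27  (first piece 1, then r[5]=27)
r[7] = 30  (first piece 2, then r[5]=27)
r[8] = 36  (first piece 3, then r[5]=27)
r[9] = 37  (first piece 4, then r[5]=27)
r[10] = 55
r[11] = 55  (first piece 1, then r[10]=55)
One optimal plan: pieces 10 + 1 (1 cut) → $57 − $2 = $55.

55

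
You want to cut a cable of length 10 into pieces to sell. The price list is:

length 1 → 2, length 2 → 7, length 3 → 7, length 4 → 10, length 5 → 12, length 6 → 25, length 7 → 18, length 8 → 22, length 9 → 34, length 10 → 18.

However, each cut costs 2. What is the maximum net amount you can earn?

35

Build v[k] bottom-up: v[k] = max over allowed piece i of (p[i] + v[k−i]) − 2 per cut.
v[1] = 2
v[2] = max(2+2-2, 7+0) = 7
v[3] = max(2+7-2, 7+2-2, 7+0) = 7
v[4] = max(2+7-2, 7+7-2, 7+2-2, 10+0) = 12
v[5] = max(2+12-2, 7+7-2, 7+7-2, 10+2-2, 12+0) = 12
v[6] = max(2+12-2, 7+12-2, 7+7-2, 10+7-2, 12+2-2, 25+0) = 25
v[7] = max(2+25-2, 7+12-2, 7+12-2, …, 25+2-2, 18+0) = 25
v[8] = max(2+25-2, 7+25-2, 7+12-2, …, 18+2-2, 22+0) = 30
v[9] = max(2+30-2, 7+25-2, 7+25-2, …, 22+2-2, 34+0) = 34
v[10] = max(2+34-2, 7+30-2, 7+25-2, …, 34+2-2, 18+0) = 35
One optimal plan: pieces 6 + 2 + 2 (2 cuts) → 39 − 4 = 35.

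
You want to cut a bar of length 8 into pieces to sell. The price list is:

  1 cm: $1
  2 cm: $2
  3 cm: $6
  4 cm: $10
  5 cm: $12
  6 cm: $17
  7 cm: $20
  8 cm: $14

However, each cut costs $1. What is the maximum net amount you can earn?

20

Build net[k] bottom-up: net[k] = max over allowed piece i of (p[i] + net[k−i]) − 1 per cut.
net[1] = 1
net[2] = 2
net[3] = 6
net[4] = 10
net[5] = 12
net[6] = 17
net[7] = 20
net[8] = 20  (first piece 1, then net[7]=20)
One optimal plan: pieces 7 + 1 (1 cut) → $21 − $1 = $20.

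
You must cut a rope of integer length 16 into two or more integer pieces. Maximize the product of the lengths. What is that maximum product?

Define P[k] = max over 1≤i<k of i · max(k−i, P[k−i]); the inner max lets the remainder stay uncut if that's better.
Small cases: P[2]=1, P[3]=2, P[4]=4, P[5]=6, P[6]=9, P[7]=12, P[8]=18, P[9]=27.
P[10] = 2×max(8,18) = 2×18 = 36
P[11] = 2×max(9,27) = 2×27 = 54
P[12] = 3×max(9,27) = 3×27 = 81
P[13] = 2×max(11,54) = 2×54 = 108
P[14] = 2×max(12,81) = 2×81 = 162
P[15] = 3×max(12,81) = 3×81 = 243
P[16] = 2×max(14,162) = 2×162 = 324
One optimal split: 3 + 3 + 3 + 3 + 2 + 2; product 3×3×3×3×2×2 = 324.

324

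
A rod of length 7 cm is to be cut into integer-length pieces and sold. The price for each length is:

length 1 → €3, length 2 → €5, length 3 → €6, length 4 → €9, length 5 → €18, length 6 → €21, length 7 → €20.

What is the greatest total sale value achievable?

Build best[k] bottom-up: best[k] = max over allowed piece i of (p[i] + best[k−i]).
best[1] = 3
best[2] = max(3+3, 5+0) = 6
best[3] = max(3+6, 5+3, 6+0) = 9
best[4] = max(3+9, 5+6, 6+3, 9+0) = 12
best[5] = max(3+12, 5+9, 6+6, 9+3, 18+0) = 18
best[6] = max(3+18, 5+12, 6+9, 9+6, 18+3, 21+0) = 21
best[7] = max(3+21, 5+18, 6+12, …, 21+3, 20+0) = 24
One optimal cutting: 5 + 1 + 1 → €18 + €3 + €3 = €24.

24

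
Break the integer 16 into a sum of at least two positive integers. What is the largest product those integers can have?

Fill g[k] for k=2..16: at each k try every first piece i and multiply by the better of (k−i) uncut or g[k−i].
g[2] = 1*max(1,0) = 1*1 = 1
g[3] = max(1*2, 2*1) = 2
g[4] = max(1*3, 2*2, 3*1) = 4
g[5] = max(1*4, 2*3, 3*2, 4*1) = 6
g[6] = max(1*6, 2*4, 3*3, 4*2, 5*1) = 9
g[7] = max(1*9, 2*6, 3*4, 4*3, 5*2, 6*1) = 12
g[8] = max(1*12, 2*9, 3*6, …, 6*2, 7*1) = 18
g[9] = max(1*18, 2*12, 3*9, …, 7*2, 8*1) = 27
g[10] = max(1*27, 2*18, 3*12, …, 8*2, 9*1) = 36
g[11] = max(1*36, 2*27, 3*18, …, 9*2, 10*1) = 54
g[12] = max(1*54, 2*36, 3*27, …, 10*2, 11*1) = 81
g[13] = max(1*81, 2*54, 3*36, …, 11*2, 12*1) = 108
g[14] = max(1*108, 2*81, 3*54, …, 12*2, 13*1) = 162
g[15] = max(1*162, 2*108, 3*81, …, 13*2, 14*1) = 243
g[16] = max(1*243, 2*162, 3*108, …, 14*2, 15*1) = 324
One optimal split: 3 + 3 + 3 + 3 + 2 + 2; product 3*3*3*3*2*2 = 324.

324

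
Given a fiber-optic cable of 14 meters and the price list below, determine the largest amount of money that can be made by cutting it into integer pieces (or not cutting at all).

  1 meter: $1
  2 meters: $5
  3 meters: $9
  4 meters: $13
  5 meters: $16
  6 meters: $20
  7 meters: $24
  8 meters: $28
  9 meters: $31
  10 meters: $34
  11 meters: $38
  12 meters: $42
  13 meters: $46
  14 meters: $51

51

Let best[k] be the best obtainable value from length k. For each k, try every first piece i and keep the best of price[i] + best[k−i].
best[1] = 1
best[2] = 5
best[3] = 9
best[4] = 13
best[5] = 16
best[6] = 20
best[7] = 24
best[8] = 28
best[9] = 31
best[10] = 34
best[11] = 38
best[12] = 42
best[13] = 46
best[14] = 51
Best is to sell the whole 14-meter piece uncut for $51.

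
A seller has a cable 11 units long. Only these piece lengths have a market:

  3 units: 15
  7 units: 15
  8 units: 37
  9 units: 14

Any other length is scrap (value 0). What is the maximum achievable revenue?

Let r[k] be the best obtainable value from length k. For each k, try every first piece i and keep the best of price[i] + r[k−i].
r[1] = 0
r[2] = 0
r[3] = 15
r[4] = 15
r[5] = 15
r[6] = 30  (first piece 3, then r[3]=15)
r[7] = 30
r[8] = 37
r[9] = 45  (first piece 3, then r[6]=30)
r[10] = 45
r[11] = 52  (first piece 3, then r[8]=37)
One optimal cutting: 8 + 3 → 52.

52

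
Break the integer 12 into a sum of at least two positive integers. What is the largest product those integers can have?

81

Fill P[k] for k=2..12: at each k try every first piece i and multiply by the better of (k−i) uncut or P[k−i].
P[2] = 1*max(1,0) = 1*1 = 1
P[3] = max(1*2, 2*1) = 2
P[4] = max(1*3, 2*2, 3*1) = 4
P[5] = max(1*4, 2*3, 3*2, 4*1) = 6
P[6] = max(1*6, 2*4, 3*3, 4*2, 5*1) = 9
P[7] = max(1*9, 2*6, 3*4, 4*3, 5*2, 6*1) = 12
P[8] = max(1*12, 2*9, 3*6, …, 6*2, 7*1) = 18
P[9] = max(1*18, 2*12, 3*9, …, 7*2, 8*1) = 27
P[10] = max(1*27, 2*18, 3*12, …, 8*2, 9*1) = 36
P[11] = max(1*36, 2*27, 3*18, …, 9*2, 10*1) = 54
P[12] = max(1*54, 2*36, 3*27, …, 10*2, 11*1) = 81
One optimal split: 3 + 3 + 3 + 3; product 3*3*3*3 = 81.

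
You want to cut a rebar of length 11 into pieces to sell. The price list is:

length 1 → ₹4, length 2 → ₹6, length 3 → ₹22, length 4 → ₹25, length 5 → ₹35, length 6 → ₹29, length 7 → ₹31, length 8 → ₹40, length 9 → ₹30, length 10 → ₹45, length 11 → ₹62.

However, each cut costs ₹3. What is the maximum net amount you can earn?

73

Consider every possible first cut. v[k] is the best of p[i]+v[k−i] over all sellable i≤k, charging 3 whenever i<k.
v[1] = 4
v[2] = 6
v[3] = 22
v[4] = 25
v[5] = 35
v[6] = 41  (first piece 3, then v[3]=22)
v[7] = 44  (first piece 3, then v[4]=25)
v[8] = 54  (first piece 3, then v[5]=35)
v[9] = 60  (first piece 3, then v[6]=41)
v[10] = 67  (first piece 5, then v[5]=35)
v[11] = 73  (first piece 3, then v[8]=54)
One optimal plan: pieces 5 + 3 + 3 (2 cuts) → ₹79 − ₹6 = ₹73.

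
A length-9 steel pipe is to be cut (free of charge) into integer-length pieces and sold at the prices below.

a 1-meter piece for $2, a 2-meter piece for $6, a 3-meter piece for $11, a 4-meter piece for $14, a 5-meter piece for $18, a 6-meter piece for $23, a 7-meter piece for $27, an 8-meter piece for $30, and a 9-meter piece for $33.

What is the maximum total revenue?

34

Consider every possible first cut. v[k] is the best of p[i]+v[k−i] over all sellable i≤k.
v[1] = 2
v[2] = 6
v[3] = 11
v[4] = 14
v[5] = 18
v[6] = 23
v[7] = 27
v[8] = 30
v[9] = 34  (first piece 3, then v[6]=23)
One optimal cutting: 6 + 3 → $23 + $11 = $34.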